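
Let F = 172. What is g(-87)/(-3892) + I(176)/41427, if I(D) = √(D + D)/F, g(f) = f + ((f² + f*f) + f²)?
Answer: -5655/973 + √22/1781361 ≈ -5.8119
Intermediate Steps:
g(f) = f + 3*f² (g(f) = f + ((f² + f²) + f²) = f + (2*f² + f²) = f + 3*f²)
I(D) = √2*√D/172 (I(D) = √(D + D)/172 = √(2*D)*(1/172) = (√2*√D)*(1/172) = √2*√D/172)
g(-87)/(-3892) + I(176)/41427 = -87*(1 + 3*(-87))/(-3892) + (√2*√176/172)/41427 = -87*(1 - 261)*(-1/3892) + (√2*(4*√11)/172)*(1/41427) = -87*(-260)*(-1/3892) + (√22/43)*(1/41427) = 22620*(-1/3892) + √22/1781361 = -5655/973 + √22/1781361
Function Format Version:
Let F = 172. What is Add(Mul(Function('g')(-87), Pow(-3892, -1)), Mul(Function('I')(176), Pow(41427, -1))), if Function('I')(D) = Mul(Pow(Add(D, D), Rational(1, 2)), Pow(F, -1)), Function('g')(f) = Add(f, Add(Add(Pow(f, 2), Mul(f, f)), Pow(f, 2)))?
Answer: Add(Rational(-5655, 973), Mul(Rational(1, 1781361), Pow(22, Rational(1, 2)))) ≈ -5.8119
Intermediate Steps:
Function('g')(f) = Add(f, Mul(3, Pow(f, 2))) (Function('g')(f) = Add(f, Add(Add(Pow(f, 2), Pow(f, 2)), Pow(f, 2))) = Add(f, Add(Mul(2, Pow(f, 2)), Pow(f, 2))) = Add(f, Mul(3, Pow(f, 2))))
Function('I')(D) = Mul(Rational(1, 172), Pow(2, Rational(1, 2)), Pow(D, Rational(1, 2))) (Function('I')(D) = Mul(Pow(Add(D, D), Rational(1, 2)), Pow(172, -1)) = Mul(Pow(Mul(2, D), Rational(1, 2)), Rational(1, 172)) = Mul(Mul(Pow(2, Rational(1, 2)), Pow(D, Rational(1, 2))), Rational(1, 172)) = Mul(Rational(1, 172), Pow(2, Rational(1, 2)), Pow(D, Rational(1, 2))))
Add(Mul(Function('g')(-87), Pow(-3892, -1)), Mul(Function('I')(176), Pow(41427, -1))) = Add(Mul(Mul(-87, Add(1, Mul(3, -87))), Pow(-3892, -1)), Mul(Mul(Rational(1, 172), Pow(2, Rational(1, 2)), Pow(176, Rational(1, 2))), Pow(41427, -1))) = Add(Mul(Mul(-87, Add(1, -261)), Rational(-1, 3892)), Mul(Mul(Rational(1, 172), Pow(2, Rational(1, 2)), Mul(4, Pow(11, Rational(1, 2)))), Rational(1, 41427))) = Add(Mul(Mul(-87, -260), Rational(-1, 3892)), Mul(Mul(Rational(1, 43), Pow(22, Rational(1, 2))), Rational(1, 41427))) = Add(Mul(22620, Rational(-1, 3892)), Mul(Rational(1, 1781361), Pow(22, Rational(1, 2)))) = Add(Rational(-5655, 973), Mul(Rational(1, 1781361), Pow(22, Rational(1, 2))))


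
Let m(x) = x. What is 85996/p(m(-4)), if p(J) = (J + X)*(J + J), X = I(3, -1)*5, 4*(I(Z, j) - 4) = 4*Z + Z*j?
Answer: -42998/109 ≈ -394.48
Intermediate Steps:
I(Z, j) = 4 + Z + Z*j/4 (I(Z, j) = 4 + (4*Z + Z*j)/4 = 4 + (Z + Z*j/4) = 4 + Z + Z*j/4)
X = 125/4 (X = (4 + 3 + (¼)*3*(-1))*5 = (4 + 3 - ¾)*5 = (25/4)*5 = 125/4 ≈ 31.250)
p(J) = 2*J*(125/4 + J) (p(J) = (J + 125/4)*(J + J) = (125/4 + J)*(2*J) = 2*J*(125/4 + J))
85996/p(m(-4)) = 85996/(((½)*(-4)*(125 + 4*(-4)))) = 85996/(((½)*(-4)*(125 - 16))) = 85996/(((½)*(-4)*109)) = 85996/(-218) = 85996*(-1/218) = -42998/109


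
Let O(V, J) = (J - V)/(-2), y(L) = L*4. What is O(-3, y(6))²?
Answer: 729/4 ≈ 182.25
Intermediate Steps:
y(L) = 4*L
O(V, J) = V/2 - J/2 (O(V, J) = (J - V)*(-½) = V/2 - J/2)
O(-3, y(6))² = ((½)*(-3) - 2*6)² = (-3/2 - ½*24)² = (-3/2 - 12)² = (-27/2)² = 729/4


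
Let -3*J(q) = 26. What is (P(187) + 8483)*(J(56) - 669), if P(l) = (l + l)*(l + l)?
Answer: -100537949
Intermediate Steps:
P(l) = 4*l**2 (P(l) = (2*l)*(2*l) = 4*l**2)
J(q) = -26/3 (J(q) = -1/3*26 = -26/3)
(P(187) + 8483)*(J(56) - 669) = (4*187**2 + 8483)*(-26/3 - 669) = (4*34969 + 8483)*(-2033/3) = (139876 + 8483)*(-2033/3) = 148359*(-2033/3) = -100537949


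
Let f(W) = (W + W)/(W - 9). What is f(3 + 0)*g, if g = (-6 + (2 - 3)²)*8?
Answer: 40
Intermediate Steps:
f(W) = 2*W/(-9 + W) (f(W) = (2*W)/(-9 + W) = 2*W/(-9 + W))
g = -40 (g = (-6 + (-1)²)*8 = (-6 + 1)*8 = -5*8 = -40)
f(3 + 0)*g = (2*(3 + 0)/(-9 + (3 + 0)))*(-40) = (2*3/(-9 + 3))*(-40) = (2*3/(-6))*(-40) = (2*3*(-⅙))*(-40) = -1*(-40) = 40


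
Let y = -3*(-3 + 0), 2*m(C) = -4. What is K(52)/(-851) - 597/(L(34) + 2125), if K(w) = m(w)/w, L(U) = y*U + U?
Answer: -13206757/54540590 ≈ -0.24215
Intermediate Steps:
m(C) = -2 (m(C) = (½)*(-4) = -2)
y = 9 (y = -3*(-3) = 9)
L(U) = 10*U (L(U) = 9*U + U = 10*U)
K(w) = -2/w
K(52)/(-851) - 597/(L(34) + 2125) = -2/52/(-851) - 597/(10*34 + 2125) = -2*1/52*(-1/851) - 597/(340 + 2125) = -1/26*(-1/851) - 597/2465 = 1/22126 - 597*1/2465 = 1/22126 - 597/2465 = -13206757/54540590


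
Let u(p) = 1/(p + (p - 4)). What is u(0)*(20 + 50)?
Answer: -35/2 ≈ -17.500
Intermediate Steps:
u(p) = 1/(-4 + 2*p) (u(p) = 1/(p + (-4 + p)) = 1/(-4 + 2*p))
u(0)*(20 + 50) = (1/(2*(-2 + 0)))*(20 + 50) = ((½)/(-2))*70 = ((½)*(-½))*70 = -¼*70 = -35/2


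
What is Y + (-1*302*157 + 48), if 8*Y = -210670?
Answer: -294799/4 ≈ -73700.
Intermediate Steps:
Y = -105335/4 (Y = (⅛)*(-210670) = -105335/4 ≈ -26334.)
Y + (-1*302*157 + 48) = -105335/4 + (-1*302*157 + 48) = -105335/4 + (-302*157 + 48) = -105335/4 + (-47414 + 48) = -105335/4 - 47366 = -294799/4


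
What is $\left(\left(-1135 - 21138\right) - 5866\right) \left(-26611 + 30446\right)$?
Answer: $-107913065$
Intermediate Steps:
$\left(\left(-1135 - 21138\right) - 5866\right) \left(-26611 + 30446\right) = \left(-22273 - 5866\right) 3835 = \left(-28139\right) 3835 = -107913065$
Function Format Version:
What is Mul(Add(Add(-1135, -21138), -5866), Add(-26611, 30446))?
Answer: -107913065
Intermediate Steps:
Mul(Add(Add(-1135, -21138), -5866), Add(-26611, 30446)) = Mul(Add(-22273, -5866), 3835) = Mul(-28139, 3835) = -107913065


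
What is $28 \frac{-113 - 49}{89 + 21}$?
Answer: $- \frac{2268}{55} \approx -41.236$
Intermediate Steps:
$28 \frac{-113 - 49}{89 + 21} = 28 \left(- \frac{162}{110}\right) = 28 \left(\left(-162\right) \frac{1}{110}\right) = 28 \left(- \frac{81}{55}\right) = - \frac{2268}{55}$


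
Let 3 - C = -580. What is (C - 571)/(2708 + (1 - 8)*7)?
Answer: 12/2659 ≈ 0.0045130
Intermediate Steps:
C = 583 (C = 3 - 1*(-580) = 3 + 580 = 583)
(C - 571)/(2708 + (1 - 8)*7) = (583 - 571)/(2708 + (1 - 8)*7) = 12/(2708 - 7*7) = 12/(2708 - 49) = 12/2659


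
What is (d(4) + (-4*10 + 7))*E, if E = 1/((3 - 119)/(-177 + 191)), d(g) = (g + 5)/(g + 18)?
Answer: 5019/1276 ≈ 3.9334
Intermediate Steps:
d(g) = (5 + g)/(18 + g)
E = -7/58 (E = 1/(-116/14) = 1/(-116*1/14) = 1/(-58/7) = -7/58 ≈ -0.12069)
(d(4) + (-4*10 + 7))*E = ((5 + 4)/(18 + 4) + (-4*10 + 7))*(-7/58) = (9/22 + (-40 + 7))*(-7/58) = ((1/22)*9 - 33)*(-7/58) = (9/22 - 33)*(-7/58) = -717/22*(-7/58) = 5019/1276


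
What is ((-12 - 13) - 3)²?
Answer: 784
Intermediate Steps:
((-12 - 13) - 3)² = (-25 - 3)² = (-28)² = 784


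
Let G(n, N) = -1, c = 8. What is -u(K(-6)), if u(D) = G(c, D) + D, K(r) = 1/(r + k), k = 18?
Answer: 11/12 ≈ 0.91667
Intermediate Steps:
K(r) = 1/(18 + r) (K(r) = 1/(r + 18) = 1/(18 + r))
u(D) = -1 + D
-u(K(-6)) = -(-1 + 1/(18 - 6)) = -(-1 + 1/12) = -1*(-11/12) = 11/12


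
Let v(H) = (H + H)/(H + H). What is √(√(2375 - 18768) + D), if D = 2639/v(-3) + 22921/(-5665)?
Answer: √(84561534310 + 417198925*I*√97)/5665 ≈ 51.347 + 1.2468*I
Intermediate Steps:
v(H) = 1 (v(H) = (2*H)/((2*H)) = (2*H)*(1/(2*H)) = 1)
D = 14927014/5665 (D = 2639/1 + 22921/(-5665) = 2639*1 + 22921*(-1/5665) = 2639 - 22921/5665 = 14927014/5665 ≈ 2635.0)
√(√(2375 - 18768) + D) = √(√(2375 - 18768) + 14927014/5665) = √(√(-16393) + 14927014/5665) = √(13*I*√97 + 14927014/5665) = √(14927014/5665 + 13*I*√97)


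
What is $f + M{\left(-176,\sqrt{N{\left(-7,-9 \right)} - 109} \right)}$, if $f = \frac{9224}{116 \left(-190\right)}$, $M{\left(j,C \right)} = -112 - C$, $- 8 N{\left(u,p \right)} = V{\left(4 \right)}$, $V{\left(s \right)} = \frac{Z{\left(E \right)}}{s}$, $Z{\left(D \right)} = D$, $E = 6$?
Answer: $- \frac{309713}{2755} - \frac{i \sqrt{1747}}{4} \approx -112.42 - 10.449 i$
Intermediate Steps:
$V{\left(s \right)} = \frac{6}{s}$
$N{\left(u,p \right)} = - \frac{3}{16}$ ($N{\left(u,p \right)} = - \frac{6 \cdot \frac{1}{4}}{8} = \left(- \frac{1}{8}\right) \frac{3}{2} = - \frac{3}{16}$)
$f = - \frac{1153}{2755}$ ($f = \frac{9224}{-22040} = 9224 \left(- \frac{1}{22040}\right) = - \frac{1153}{2755} \approx -0.41851$)
$f + M{\left(-176,\sqrt{N{\left(-7,-9 \right)} - 109} \right)} = - \frac{1153}{2755} - \left(112 + \sqrt{- \frac{3}{16} - 109}\right) = - \frac{1153}{2755} - \left(112 + \sqrt{- \frac{1747}{16}}\right) = - \frac{1153}{2755} - \left(112 + \frac{i \sqrt{1747}}{4}\right) = - \frac{309713}{2755} - \frac{i \sqrt{1747}}{4}$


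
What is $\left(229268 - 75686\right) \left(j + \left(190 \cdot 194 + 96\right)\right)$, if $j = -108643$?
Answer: $-11009832834$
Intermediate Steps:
$\left(229268 - 75686\right) \left(j + \left(190 \cdot 194 + 96\right)\right) = \left(229268 - 75686\right) \left(-108643 + \left(190 \cdot 194 + 96\right)\right) = 153582 \left(-108643 + \left(36860 + 96\right)\right) = 153582 \left(-108643 + 36956\right) = 153582 \left(-71687\right) = -11009832834$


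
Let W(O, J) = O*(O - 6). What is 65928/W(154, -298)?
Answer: 8241/2849 ≈ 2.8926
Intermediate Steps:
W(O, J) = O*(-6 + O)
65928/W(154, -298) = 65928/((154*(-6 + 154))) = 65928/((154*148)) = 65928/22792 = 65928*(1/22792) = 8241/2849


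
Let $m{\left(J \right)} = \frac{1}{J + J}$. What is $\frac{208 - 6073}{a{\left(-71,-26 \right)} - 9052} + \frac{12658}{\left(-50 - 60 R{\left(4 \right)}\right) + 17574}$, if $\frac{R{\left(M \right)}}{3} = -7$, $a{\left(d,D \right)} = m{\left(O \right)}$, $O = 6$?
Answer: $\frac{1348483927}{1020187216} \approx 1.3218$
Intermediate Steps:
$m{\left(J \right)} = \frac{1}{2 J}$
$a{\left(d,D \right)} = \frac{1}{12}$ ($a{\left(d,D \right)} = \frac{1}{2 \cdot 6} = \frac{1}{2} \cdot \frac{1}{6} = \frac{1}{12}$)
$R{\left(M \right)} = -21$ ($R{\left(M \right)} = 3 \left(-7\right) = -21$)
$\frac{208 - 6073}{a{\left(-71,-26 \right)} - 9052} + \frac{12658}{\left(-50 - 60 R{\left(4 \right)}\right) + 17574} = \frac{208 - 6073}{\frac{1}{12} - 9052} + \frac{12658}{\left(-50 - -1260\right) + 17574} = - \frac{5865}{\frac{1}{12} - 9052} + \frac{12658}{\left(-50 + 1260\right) + 17574} = - \frac{5865}{- \frac{108623}{12}} + \frac{12658}{1210 + 17574} = \left(-5865\right) \left(- \frac{12}{108623}\right) + \frac{12658}{18784} = \frac{70380}{108623} + 12658 \cdot \frac{1}{18784} = \frac{70380}{108623} + \frac{6329}{9392} = \frac{1348483927}{1020187216}$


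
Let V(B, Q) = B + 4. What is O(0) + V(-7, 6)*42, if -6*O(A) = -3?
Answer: -251/2 ≈ -125.50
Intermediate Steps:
O(A) = 1/2 (O(A) = -1/6*(-3) = 1/2)
V(B, Q) = 4 + B
O(0) + V(-7, 6)*42 = 1/2 + (4 - 7)*42 = 1/2 - 3*42 = 1/2 - 126 = -251/2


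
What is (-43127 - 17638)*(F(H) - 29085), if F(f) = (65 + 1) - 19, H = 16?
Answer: 1764494070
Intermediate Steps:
F(f) = 47 (F(f) = 66 - 19 = 47)
(-43127 - 17638)*(F(H) - 29085) = (-43127 - 17638)*(47 - 29085) = -60765*(-29038) = 1764494070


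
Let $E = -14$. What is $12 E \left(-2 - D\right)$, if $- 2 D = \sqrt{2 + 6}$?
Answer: $336 - 168 \sqrt{2} \approx 98.412$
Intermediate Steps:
$D = - \sqrt{2}$ ($D = - \frac{\sqrt{2 + 6}}{2} = - \frac{\sqrt{8}}{2} = - \frac{2 \sqrt{2}}{2} = - \sqrt{2} \approx -1.4142$)
$12 E \left(-2 - D\right) = 12 \left(-14\right) \left(-2 - - \sqrt{2}\right) = - 168 \left(-2 + \sqrt{2}\right) = 336 - 168 \sqrt{2}$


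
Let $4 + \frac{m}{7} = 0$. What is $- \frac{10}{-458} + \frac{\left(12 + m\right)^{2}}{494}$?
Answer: $\frac{30547}{56563} \approx 0.54005$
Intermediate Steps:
$m = -28$ ($m = -28 + 7 \cdot 0 = -28 + 0 = -28$)
$- \frac{10}{-458} + \frac{\left(12 + m\right)^{2}}{494} = - \frac{10}{-458} + \frac{\left(12 - 28\right)^{2}}{494} = \left(-10\right) \left(- \frac{1}{458}\right) + \left(-16\right)^{2} \cdot \frac{1}{494} = \frac{5}{229} + 256 \cdot \frac{1}{494} = \frac{5}{229} + \frac{128}{247} = \frac{30547}{56563}$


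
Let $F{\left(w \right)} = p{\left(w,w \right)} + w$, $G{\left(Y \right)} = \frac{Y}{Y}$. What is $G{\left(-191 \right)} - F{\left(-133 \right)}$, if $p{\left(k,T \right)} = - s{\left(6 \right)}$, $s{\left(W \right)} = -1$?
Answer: $133$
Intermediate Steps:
$G{\left(Y \right)} = 1$
$p{\left(k,T \right)} = 1$ ($p{\left(k,T \right)} = \left(-1\right) \left(-1\right) = 1$)
$F{\left(w \right)} = 1 + w$
$G{\left(-191 \right)} - F{\left(-133 \right)} = 1 - \left(1 - 133\right) = 1 - -132 = 1 + 132 = 133$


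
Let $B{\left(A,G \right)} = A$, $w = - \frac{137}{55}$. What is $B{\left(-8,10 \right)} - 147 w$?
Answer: $\frac{19699}{55} \approx 358.16$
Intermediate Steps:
$w = - \frac{137}{55}$ ($w = \left(-137\right) \frac{1}{55} = - \frac{137}{55} \approx -2.4909$)
$B{\left(-8,10 \right)} - 147 w = -8 - - \frac{20139}{55} = -8 + \frac{20139}{55} = \frac{19699}{55}$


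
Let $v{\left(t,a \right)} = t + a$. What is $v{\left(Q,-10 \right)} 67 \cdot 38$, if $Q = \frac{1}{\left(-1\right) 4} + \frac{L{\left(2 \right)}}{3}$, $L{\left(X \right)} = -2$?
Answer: $- \frac{166763}{6} \approx -27794.0$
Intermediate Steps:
$Q = - \frac{11}{12}$ ($Q = \frac{1}{\left(-1\right) 4} - \frac{2}{3} = \left(-1\right) \frac{1}{4} - \frac{2}{3} = - \frac{1}{4} - \frac{2}{3} = - \frac{11}{12} \approx -0.91667$)
$v{\left(t,a \right)} = a + t$
$v{\left(Q,-10 \right)} 67 \cdot 38 = \left(-10 - \frac{11}{12}\right) 67 \cdot 38 = \left(- \frac{131}{12}\right) 67 \cdot 38 = \left(- \frac{8777}{12}\right) 38 = - \frac{166763}{6}$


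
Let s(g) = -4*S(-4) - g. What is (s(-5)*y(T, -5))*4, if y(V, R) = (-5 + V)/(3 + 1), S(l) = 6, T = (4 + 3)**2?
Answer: -836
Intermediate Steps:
T = 49 (T = 7**2 = 49)
y(V, R) = -5/4 + V/4 (y(V, R) = (-5 + V)/4 = (-5 + V)*(1/4) = -5/4 + V/4)
s(g) = -24 - g (s(g) = -4*6 - g = -24 - g)
(s(-5)*y(T, -5))*4 = ((-24 - 1*(-5))*(-5/4 + (1/4)*49))*4 = ((-24 + 5)*(-5/4 + 49/4))*4 = -19*11*4 = -209*4 = -836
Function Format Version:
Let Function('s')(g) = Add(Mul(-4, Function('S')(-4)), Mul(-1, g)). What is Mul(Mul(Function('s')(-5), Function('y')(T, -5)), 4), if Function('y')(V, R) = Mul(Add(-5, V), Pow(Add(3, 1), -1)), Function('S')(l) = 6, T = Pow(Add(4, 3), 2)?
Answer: -836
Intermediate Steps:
T = 49 (T = Pow(7, 2) = 49)
Function('y')(V, R) = Add(Rational(-5, 4), Mul(Rational(1, 4), V)) (Function('y')(V, R) = Mul(Add(-5, V), Pow(4, -1)) = Mul(Add(-5, V), Rational(1, 4)) = Add(Rational(-5, 4), Mul(Rational(1, 4), V)))
Function('s')(g) = Add(-24, Mul(-1, g)) (Function('s')(g) = Add(Mul(-4, 6), Mul(-1, g)) = Add(-24, Mul(-1, g)))
Mul(Mul(Function('s')(-5), Function('y')(T, -5)), 4) = Mul(Mul(Add(-24, Mul(-1, -5)), Add(Rational(-5, 4), Mul(Rational(1, 4), 49))), 4) = Mul(Mul(Add(-24, 5), Add(Rational(-5, 4), Rational(49, 4))), 4) = Mul(Mul(-19, 11), 4) = Mul(-209, 4) = -836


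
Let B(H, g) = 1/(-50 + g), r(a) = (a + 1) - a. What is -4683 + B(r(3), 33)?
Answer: -79612/17 ≈ -4683.1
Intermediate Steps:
r(a) = 1 (r(a) = (1 + a) - a = 1)
-4683 + B(r(3), 33) = -4683 + 1/(-50 + 33) = -4683 + 1/(-17) = -4683 - 1/17 = -79612/17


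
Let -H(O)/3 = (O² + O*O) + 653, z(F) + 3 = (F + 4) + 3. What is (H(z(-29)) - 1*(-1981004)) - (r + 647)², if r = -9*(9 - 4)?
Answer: 1612891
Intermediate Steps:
r = -45 (r = -9*5 = -45)
z(F) = 4 + F (z(F) = -3 + ((F + 4) + 3) = -3 + ((4 + F) + 3) = -3 + (7 + F) = 4 + F)
H(O) = -1959 - 6*O² (H(O) = -3*((O² + O*O) + 653) = -3*((O² + O²) + 653) = -3*(2*O² + 653) = -3*(653 + 2*O²) = -1959 - 6*O²)
(H(z(-29)) - 1*(-1981004)) - (r + 647)² = ((-1959 - 6*(4 - 29)²) - 1*(-1981004)) - (-45 + 647)² = ((-1959 - 6*(-25)²) + 1981004) - 1*602² = ((-1959 - 6*625) + 1981004) - 1*362404 = ((-1959 - 3750) + 1981004) - 362404 = (-5709 + 1981004) - 362404 = 1975295 - 362404 = 1612891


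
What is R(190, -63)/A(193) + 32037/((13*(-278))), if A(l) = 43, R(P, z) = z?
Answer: -1605273/155402 ≈ -10.330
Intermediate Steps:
R(190, -63)/A(193) + 32037/((13*(-278))) = -63/43 + 32037/((13*(-278))) = -63*1/43 + 32037/(-3614) = -63/43 + 32037*(-1/3614) = -63/43 - 32037/3614 = -1605273/155402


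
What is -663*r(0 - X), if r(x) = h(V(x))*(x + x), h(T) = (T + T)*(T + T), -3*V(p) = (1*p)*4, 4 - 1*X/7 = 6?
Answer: -77622272/3 ≈ -2.5874e+7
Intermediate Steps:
X = -14 (X = 28 - 7*6 = 28 - 42 = -14)
V(p) = -4*p/3 (V(p) = -1*p*4/3 = -p*4/3 = -4*p/3)
h(T) = 4*T² (h(T) = (2*T)*(2*T) = 4*T²)
r(x) = 128*x³/9 (r(x) = (4*(-4*x/3)²)*(x + x) = (4*(16*x²/9))*(2*x) = (64*x²/9)*(2*x) = 128*x³/9)
-663*r(0 - X) = -28288*(0 - 1*(-14))³/3 = -28288*(0 + 14)³/3 = -28288*14³/3 = -28288*2744/3 = -663*351232/9 = -77622272/3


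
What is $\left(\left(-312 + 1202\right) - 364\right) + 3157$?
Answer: $3683$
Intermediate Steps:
$\left(\left(-312 + 1202\right) - 364\right) + 3157 = \left(890 - 364\right) + 3157 = 526 + 3157 = 3683$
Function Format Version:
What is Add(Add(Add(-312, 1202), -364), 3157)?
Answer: 3683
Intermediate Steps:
Add(Add(Add(-312, 1202), -364), 3157) = Add(Add(890, -364), 3157) = Add(526, 3157) = 3683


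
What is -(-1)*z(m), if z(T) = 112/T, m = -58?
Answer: -56/29 ≈ -1.9310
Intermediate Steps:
-(-1)*z(m) = -(-1)*112/(-58) = -(-1)*112*(-1/58) = -(-1)*(-56)/29 = -1*56/29 = -56/29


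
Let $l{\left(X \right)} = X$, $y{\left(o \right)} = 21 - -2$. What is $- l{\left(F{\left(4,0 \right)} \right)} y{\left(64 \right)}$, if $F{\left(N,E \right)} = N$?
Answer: $-92$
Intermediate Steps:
$y{\left(o \right)} = 23$ ($y{\left(o \right)} = 21 + 2 = 23$)
$- l{\left(F{\left(4,0 \right)} \right)} y{\left(64 \right)} = \left(-1\right) 4 \cdot 23 = \left(-4\right) 23 = -92$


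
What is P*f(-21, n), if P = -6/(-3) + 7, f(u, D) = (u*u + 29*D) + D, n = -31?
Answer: -4401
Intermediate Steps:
f(u, D) = u² + 30*D (f(u, D) = (u² + 29*D) + D = u² + 30*D)
P = 9 (P = -6*(-⅓) + 7 = 2 + 7 = 9)
P*f(-21, n) = 9*((-21)² + 30*(-31)) = 9*(441 - 930) = 9*(-489) = -4401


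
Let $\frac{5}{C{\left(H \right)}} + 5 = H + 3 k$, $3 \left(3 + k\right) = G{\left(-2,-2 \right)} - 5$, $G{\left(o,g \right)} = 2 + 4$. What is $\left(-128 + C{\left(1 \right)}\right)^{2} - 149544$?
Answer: $- \frac{19159655}{144} \approx -1.3305 \cdot 10^{5}$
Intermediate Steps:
$G{\left(o,g \right)} = 6$
$k = - \frac{8}{3}$ ($k = -3 + \frac{6 - 5}{3} = -3 + \frac{1}{3} \cdot 1 = -3 + \frac{1}{3} = - \frac{8}{3} \approx -2.6667$)
$C{\left(H \right)} = \frac{5}{-13 + H}$ ($C{\left(H \right)} = \frac{5}{-5 + \left(H + 3 \left(- \frac{8}{3}\right)\right)} = \frac{5}{-5 + \left(H - 8\right)} = \frac{5}{-5 + \left(-8 + H\right)} = \frac{5}{-13 + H}$)
$\left(-128 + C{\left(1 \right)}\right)^{2} - 149544 = \left(-128 + \frac{5}{-13 + 1}\right)^{2} - 149544 = \left(-128 + \frac{5}{-12}\right)^{2} - 149544 = \left(-128 + 5 \left(- \frac{1}{12}\right)\right)^{2} - 149544 = \left(-128 - \frac{5}{12}\right)^{2} - 149544 = \left(- \frac{1541}{12}\right)^{2} - 149544 = \frac{2374681}{144} - 149544 = - \frac{19159655}{144}$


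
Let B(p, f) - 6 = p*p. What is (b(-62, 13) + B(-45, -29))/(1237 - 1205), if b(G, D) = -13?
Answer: 1009/16 ≈ 63.063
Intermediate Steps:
B(p, f) = 6 + p**2 (B(p, f) = 6 + p*p = 6 + p**2)
(b(-62, 13) + B(-45, -29))/(1237 - 1205) = (-13 + (6 + (-45)**2))/(1237 - 1205) = (-13 + (6 + 2025))/32 = (-13 + 2031)*(1/32) = 2018*(1/32) = 1009/16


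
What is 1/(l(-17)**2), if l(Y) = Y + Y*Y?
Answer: 1/73984 ≈ 1.3516e-5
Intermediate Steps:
l(Y) = Y + Y**2
1/(l(-17)**2) = 1/((-17*(1 - 17))**2) = 1/((-17*(-16))**2) = 1/(272**2) = 1/73984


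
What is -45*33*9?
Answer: -13365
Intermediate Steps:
-45*33*9 = -1485*9 = -13365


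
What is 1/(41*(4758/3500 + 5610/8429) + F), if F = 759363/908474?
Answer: 478595459125/40135193459598 ≈ 0.011925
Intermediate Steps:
F = 759363/908474 (F = 759363*(1/908474) = 759363/908474 ≈ 0.83587)
1/(41*(4758/3500 + 5610/8429) + F) = 1/(41*(4758/3500 + 5610/8429) + 759363/908474) = 1/(41*(4758*(1/3500) + 5610*(1/8429)) + 759363/908474) = 1/(41*(2379/1750 + 5610/8429) + 759363/908474) = 1/(41*(29870091/14750750) + 759363/908474) = 1/(1224673731/14750750 + 759363/908474) = 1/(40135193459598/478595459125) = 478595459125/40135193459598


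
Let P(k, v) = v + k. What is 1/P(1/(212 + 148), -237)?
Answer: -360/85319 ≈ -0.0042195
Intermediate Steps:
P(k, v) = k + v
1/P(1/(212 + 148), -237) = 1/(1/(212 + 148) - 237) = 1/(1/360 - 237) = 1/(-85319/360) = -360/85319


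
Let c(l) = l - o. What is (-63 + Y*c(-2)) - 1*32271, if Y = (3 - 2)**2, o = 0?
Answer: -32336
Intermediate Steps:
c(l) = l (c(l) = l - 1*0 = l + 0 = l)
Y = 1 (Y = 1**2 = 1)
(-63 + Y*c(-2)) - 1*32271 = (-63 + 1*(-2)) - 1*32271 = (-63 - 2) - 32271 = -65 - 32271 = -32336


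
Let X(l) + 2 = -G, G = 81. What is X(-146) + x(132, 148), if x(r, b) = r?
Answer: 49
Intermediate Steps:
X(l) = -83 (X(l) = -2 - 1*81 = -2 - 81 = -83)
X(-146) + x(132, 148) = -83 + 132 = 49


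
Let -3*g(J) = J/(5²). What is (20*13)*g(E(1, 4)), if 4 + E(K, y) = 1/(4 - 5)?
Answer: 52/3 ≈ 17.333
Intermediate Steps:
E(K, y) = -5 (E(K, y) = -4 + 1/(4 - 5) = -4 + 1/(-1) = -4 - 1 = -5)
g(J) = -J/75 (g(J) = -J/(3*(5²)) = -J/(3*25) = -J/75)
(20*13)*g(E(1, 4)) = (20*13)*(-1/75*(-5)) = 260*(1/15) = 52/3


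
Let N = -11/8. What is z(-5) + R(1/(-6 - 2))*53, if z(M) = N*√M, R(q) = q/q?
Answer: 53 - 11*I*√5/8 ≈ 53.0 - 3.0746*I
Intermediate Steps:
N = -11/8 (N = -11*⅛ = -11/8 ≈ -1.3750)
R(q) = 1
z(M) = -11*√M/8
z(-5) + R(1/(-6 - 2))*53 = -11*I*√5/8 + 1*53 = -11*I*√5/8 + 53 = 53 - 11*I*√5/8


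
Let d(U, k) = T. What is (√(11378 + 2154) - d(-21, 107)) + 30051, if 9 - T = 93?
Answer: 30135 + 2*√3383 ≈ 30251.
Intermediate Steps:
T = -84 (T = 9 - 1*93 = 9 - 93 = -84)
d(U, k) = -84
(√(11378 + 2154) - d(-21, 107)) + 30051 = (√(11378 + 2154) - 1*(-84)) + 30051 = (√13532 + 84) + 30051 = (2*√3383 + 84) + 30051 = (84 + 2*√3383) + 30051 = 30135 + 2*√3383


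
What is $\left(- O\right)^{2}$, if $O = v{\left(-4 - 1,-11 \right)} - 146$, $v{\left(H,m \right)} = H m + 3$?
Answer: $7744$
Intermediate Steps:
$v{\left(H,m \right)} = 3 + H m$
$O = -88$ ($O = \left(3 + \left(-4 - 1\right) \left(-11\right)\right) - 146 = \left(3 - -55\right) - 146 = \left(3 + 55\right) - 146 = 58 - 146 = -88$)
$\left(- O\right)^{2} = \left(\left(-1\right) \left(-88\right)\right)^{2} = 88^{2} = 7744$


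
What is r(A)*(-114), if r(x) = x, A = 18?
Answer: -2052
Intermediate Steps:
r(A)*(-114) = 18*(-114) = -2052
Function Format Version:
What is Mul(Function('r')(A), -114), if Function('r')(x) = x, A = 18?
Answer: -2052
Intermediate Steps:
Mul(Function('r')(A), -114) = Mul(18, -114) = -2052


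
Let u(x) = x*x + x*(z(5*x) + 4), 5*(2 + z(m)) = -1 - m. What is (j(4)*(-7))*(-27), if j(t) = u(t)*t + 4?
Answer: 30996/5 ≈ 6199.2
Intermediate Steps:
z(m) = -11/5 - m/5 (z(m) = -2 + (-1 - m)/5 = -2 + (-1/5 - m/5) = -11/5 - m/5)
u(x) = x**2 + x*(9/5 - x) (u(x) = x*x + x*((-11/5 - x) + 4) = x**2 + x*((-11/5 - x) + 4) = x**2 + x*(9/5 - x))
j(t) = 4 + 9*t**2/5 (j(t) = (9*t/5)*t + 4 = 9*t**2/5 + 4 = 4 + 9*t**2/5)
(j(4)*(-7))*(-27) = ((4 + (9/5)*4**2)*(-7))*(-27) = ((4 + (9/5)*16)*(-7))*(-27) = ((4 + 144/5)*(-7))*(-27) = ((164/5)*(-7))*(-27) = -1148/5*(-27) = 30996/5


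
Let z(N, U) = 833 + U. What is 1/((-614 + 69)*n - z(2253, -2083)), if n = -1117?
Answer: 1/610015 ≈ 1.6393e-6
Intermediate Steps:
1/((-614 + 69)*n - z(2253, -2083)) = 1/((-614 + 69)*(-1117) - (833 - 2083)) = 1/(-545*(-1117) - 1*(-1250)) = 1/(608765 + 1250) = 1/610015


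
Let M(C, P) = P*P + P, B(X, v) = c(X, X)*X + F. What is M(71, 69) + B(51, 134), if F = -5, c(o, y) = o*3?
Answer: 12628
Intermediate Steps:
c(o, y) = 3*o
B(X, v) = -5 + 3*X² (B(X, v) = (3*X)*X - 5 = 3*X² - 5 = -5 + 3*X²)
M(C, P) = P + P² (M(C, P) = P² + P = P + P²)
M(71, 69) + B(51, 134) = 69*(1 + 69) + (-5 + 3*51²) = 69*70 + (-5 + 3*2601) = 4830 + (-5 + 7803) = 4830 + 7798 = 12628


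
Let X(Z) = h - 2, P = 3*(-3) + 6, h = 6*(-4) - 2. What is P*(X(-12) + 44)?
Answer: -48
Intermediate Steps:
h = -26 (h = -24 - 2 = -26)
P = -3 (P = -9 + 6 = -3)
X(Z) = -28 (X(Z) = -26 - 2 = -28)
P*(X(-12) + 44) = -3*(-28 + 44) = -3*16 = -48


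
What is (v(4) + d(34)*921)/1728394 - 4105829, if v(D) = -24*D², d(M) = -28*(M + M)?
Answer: -3548245981297/864197 ≈ -4.1058e+6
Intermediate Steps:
d(M) = -56*M
(v(4) + d(34)*921)/1728394 - 4105829 = (-24*4² - 56*34*921)/1728394 - 4105829 = (-24*16 - 1904*921)*(1/1728394) - 4105829 = (-384 - 1753584)*(1/1728394) - 4105829 = -1753968*1/1728394 - 4105829 = -876984/864197 - 4105829 = -3548245981297/864197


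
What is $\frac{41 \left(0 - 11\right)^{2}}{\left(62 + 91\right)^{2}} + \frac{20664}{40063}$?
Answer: $\frac{682476119}{937834767} \approx 0.72771$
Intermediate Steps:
$\frac{41 \left(0 - 11\right)^{2}}{\left(62 + 91\right)^{2}} + \frac{20664}{40063} = \frac{41 \left(-11\right)^{2}}{153^{2}} + 20664 \cdot \frac{1}{40063} = \frac{41 \cdot 121}{23409} + \frac{20664}{40063} = 4961 \cdot \frac{1}{23409} + \frac{20664}{40063} = \frac{4961}{23409} + \frac{20664}{40063} = \frac{682476119}{937834767}$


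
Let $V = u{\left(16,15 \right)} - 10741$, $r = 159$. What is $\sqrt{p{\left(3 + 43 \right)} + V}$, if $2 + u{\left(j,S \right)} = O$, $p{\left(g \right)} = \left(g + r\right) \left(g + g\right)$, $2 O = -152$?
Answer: $\sqrt{8041} \approx 89.672$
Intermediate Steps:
$O = -76$ ($O = \frac{1}{2} \left(-152\right) = -76$)
$p{\left(g \right)} = 2 g \left(159 + g\right)$ ($p{\left(g \right)} = \left(g + 159\right) \left(g + g\right) = \left(159 + g\right) 2 g = 2 g \left(159 + g\right)$)
$u{\left(j,S \right)} = -78$ ($u{\left(j,S \right)} = -2 - 76 = -78$)
$V = -10819$ ($V = -78 - 10741 = -10819$)
$\sqrt{p{\left(3 + 43 \right)} + V} = \sqrt{2 \left(3 + 43\right) \left(159 + \left(3 + 43\right)\right) - 10819} = \sqrt{2 \cdot 46 \left(159 + 46\right) - 10819} = \sqrt{2 \cdot 46 \cdot 205 - 10819} = \sqrt{18860 - 10819} = \sqrt{8041}$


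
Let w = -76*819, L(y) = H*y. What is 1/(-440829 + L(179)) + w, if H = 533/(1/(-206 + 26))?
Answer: -1096371355717/17614089 ≈ -62244.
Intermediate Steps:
H = -95940 (H = 533/(1/(-180)) = 533/(-1/180) = 533*(-180) = -95940)
L(y) = -95940*y
w = -62244
1/(-440829 + L(179)) + w = 1/(-440829 - 95940*179) - 62244 = 1/(-440829 - 17173260) - 62244 = 1/(-17614089) - 62244 = -1/17614089 - 62244 = -1096371355717/17614089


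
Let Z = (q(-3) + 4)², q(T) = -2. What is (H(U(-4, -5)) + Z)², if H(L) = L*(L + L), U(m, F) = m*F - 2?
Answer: 425104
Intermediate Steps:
U(m, F) = -2 + F*m (U(m, F) = F*m - 2 = -2 + F*m)
H(L) = 2*L² (H(L) = L*(2*L) = 2*L²)
Z = 4 (Z = (-2 + 4)² = 2² = 4)
(H(U(-4, -5)) + Z)² = (2*(-2 - 5*(-4))² + 4)² = (2*(-2 + 20)² + 4)² = (2*18² + 4)² = (2*324 + 4)² = (648 + 4)² = 652² = 425104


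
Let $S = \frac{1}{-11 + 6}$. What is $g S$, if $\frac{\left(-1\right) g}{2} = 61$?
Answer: $\frac{122}{5} \approx 24.4$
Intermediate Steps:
$g = -122$ ($g = \left(-2\right) 61 = -122$)
$S = - \frac{1}{5}$ ($S = \frac{1}{-5} = - \frac{1}{5} \approx -0.2$)
$g S = \left(-122\right) \left(- \frac{1}{5}\right) = \frac{122}{5}$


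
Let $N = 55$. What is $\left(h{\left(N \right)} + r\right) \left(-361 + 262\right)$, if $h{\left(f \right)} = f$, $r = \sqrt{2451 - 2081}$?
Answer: $-5445 - 99 \sqrt{370} \approx -7349.3$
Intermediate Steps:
$r = \sqrt{370} \approx 19.235$
$\left(h{\left(N \right)} + r\right) \left(-361 + 262\right) = \left(55 + \sqrt{370}\right) \left(-361 + 262\right) = \left(55 + \sqrt{370}\right) \left(-99\right) = -5445 - 99 \sqrt{370}$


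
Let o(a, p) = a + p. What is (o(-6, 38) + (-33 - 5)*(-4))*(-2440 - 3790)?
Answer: -1146320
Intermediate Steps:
(o(-6, 38) + (-33 - 5)*(-4))*(-2440 - 3790) = ((-6 + 38) + (-33 - 5)*(-4))*(-2440 - 3790) = (32 - 38*(-4))*(-6230) = (32 + 152)*(-6230) = 184*(-6230) = -1146320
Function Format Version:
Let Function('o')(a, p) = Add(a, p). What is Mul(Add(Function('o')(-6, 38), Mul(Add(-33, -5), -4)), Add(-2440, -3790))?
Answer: -1146320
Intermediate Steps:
Mul(Add(Function('o')(-6, 38), Mul(Add(-33, -5), -4)), Add(-2440, -3790)) = Mul(Add(Add(-6, 38), Mul(Add(-33, -5), -4)), Add(-2440, -3790)) = Mul(Add(32, Mul(-38, -4)), -6230) = Mul(Add(32, 152), -6230) = Mul(184, -6230) = -1146320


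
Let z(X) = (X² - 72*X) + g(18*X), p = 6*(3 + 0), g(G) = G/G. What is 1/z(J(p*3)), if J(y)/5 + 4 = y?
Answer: 1/44501 ≈ 2.2471e-5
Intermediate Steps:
g(G) = 1
p = 18 (p = 6*3 = 18)
J(y) = -20 + 5*y
z(X) = 1 + X² - 72*X (z(X) = (X² - 72*X) + 1 = 1 + X² - 72*X)
1/z(J(p*3)) = 1/(1 + (-20 + 5*(18*3))² - 72*(-20 + 5*(18*3))) = 1/(1 + (-20 + 5*54)² - 72*(-20 + 5*54)) = 1/(1 + (-20 + 270)² - 72*(-20 + 270)) = 1/(1 + 250² - 72*250) = 1/(1 + 62500 - 18000) = 1/44501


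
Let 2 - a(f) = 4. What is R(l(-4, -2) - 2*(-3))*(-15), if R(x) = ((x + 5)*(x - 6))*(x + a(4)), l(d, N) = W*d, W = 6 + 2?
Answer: 282240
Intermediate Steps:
W = 8
a(f) = -2 (a(f) = 2 - 1*4 = 2 - 4 = -2)
l(d, N) = 8*d
R(x) = (-6 + x)*(-2 + x)*(5 + x) (R(x) = ((x + 5)*(x - 6))*(x - 2) = ((5 + x)*(-6 + x))*(-2 + x) = ((-6 + x)*(5 + x))*(-2 + x) = (-6 + x)*(-2 + x)*(5 + x))
R(l(-4, -2) - 2*(-3))*(-15) = (60 + (8*(-4) - 2*(-3))³ - 28*(8*(-4) - 2*(-3)) - 3*(8*(-4) - 2*(-3))²)*(-15) = (60 + (-32 + 6)³ - 28*(-32 + 6) - 3*(-32 + 6)²)*(-15) = (60 + (-26)³ - 28*(-26) - 3*(-26)²)*(-15) = (60 - 17576 + 728 - 3*676)*(-15) = (60 - 17576 + 728 - 2028)*(-15) = -18816*(-15) = 282240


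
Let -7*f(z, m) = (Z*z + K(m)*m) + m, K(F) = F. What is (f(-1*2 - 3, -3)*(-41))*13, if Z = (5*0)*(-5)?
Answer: 3198/7 ≈ 456.86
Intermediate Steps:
Z = 0 (Z = 0*(-5) = 0)
f(z, m) = -m/7 - m²/7 (f(z, m) = -((0*z + m*m) + m)/7 = -((0 + m²) + m)/7 = -(m² + m)/7 = -(m + m²)/7 = -m/7 - m²/7)
(f(-1*2 - 3, -3)*(-41))*13 = (((⅐)*(-3)*(-1 - 1*(-3)))*(-41))*13 = (((⅐)*(-3)*(-1 + 3))*(-41))*13 = (((⅐)*(-3)*2)*(-41))*13 = -6/7*(-41)*13 = (246/7)*13 = 3198/7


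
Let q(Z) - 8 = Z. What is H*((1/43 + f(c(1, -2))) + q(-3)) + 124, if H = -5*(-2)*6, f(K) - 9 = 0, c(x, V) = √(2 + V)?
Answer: 41512/43 ≈ 965.40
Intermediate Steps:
q(Z) = 8 + Z
f(K) = 9 (f(K) = 9 + 0 = 9)
H = 60 (H = 10*6 = 60)
H*((1/43 + f(c(1, -2))) + q(-3)) + 124 = 60*((1/43 + 9) + (8 - 3)) + 124 = 60*((1/43 + 9) + 5) + 124 = 60*(388/43 + 5) + 124 = 60*(603/43) + 124 = 36180/43 + 124 = 41512/43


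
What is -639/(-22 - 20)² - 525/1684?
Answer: -13904/20629 ≈ -0.67400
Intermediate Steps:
-639/(-22 - 20)² - 525/1684 = -639/((-42)²) - 525*1/1684 = -639/1764 - 525/1684 = -639*1/1764 - 525/1684 = -71/196 - 525/1684 = -13904/20629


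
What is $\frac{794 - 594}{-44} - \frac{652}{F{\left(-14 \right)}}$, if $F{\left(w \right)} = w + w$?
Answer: $\frac{1443}{77} \approx 18.74$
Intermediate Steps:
$F{\left(w \right)} = 2 w$
$\frac{794 - 594}{-44} - \frac{652}{F{\left(-14 \right)}} = \frac{794 - 594}{-44} - \frac{652}{2 \left(-14\right)} = \left(794 - 594\right) \left(- \frac{1}{44}\right) - \frac{652}{-28} = 200 \left(- \frac{1}{44}\right) - - \frac{163}{7} = - \frac{50}{11} + \frac{163}{7} = \frac{1443}{77}$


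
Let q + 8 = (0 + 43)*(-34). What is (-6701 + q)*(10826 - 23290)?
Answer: 101843344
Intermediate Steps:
q = -1470 (q = -8 + (0 + 43)*(-34) = -8 + 43*(-34) = -8 - 1462 = -1470)
(-6701 + q)*(10826 - 23290) = (-6701 - 1470)*(10826 - 23290) = -8171*(-12464) = 101843344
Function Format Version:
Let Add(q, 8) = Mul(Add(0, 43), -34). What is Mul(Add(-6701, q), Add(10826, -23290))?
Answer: 101843344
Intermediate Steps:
q = -1470 (q = Add(-8, Mul(Add(0, 43), -34)) = Add(-8, Mul(43, -34)) = Add(-8, -1462) = -1470)
Mul(Add(-6701, q), Add(10826, -23290)) = Mul(Add(-6701, -1470), Add(10826, -23290)) = Mul(-8171, -12464) = 101843344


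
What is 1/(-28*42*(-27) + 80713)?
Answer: 1/112465 ≈ 8.8917e-6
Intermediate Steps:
1/(-28*42*(-27) + 80713) = 1/(-1176*(-27) + 80713) = 1/(31752 + 80713) = 1/112465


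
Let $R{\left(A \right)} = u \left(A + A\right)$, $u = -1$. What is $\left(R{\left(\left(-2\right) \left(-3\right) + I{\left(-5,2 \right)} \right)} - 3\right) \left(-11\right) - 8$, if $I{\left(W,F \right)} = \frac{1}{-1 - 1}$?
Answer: $146$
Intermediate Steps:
$I{\left(W,F \right)} = - \frac{1}{2}$ ($I{\left(W,F \right)} = \frac{1}{-2} = - \frac{1}{2}$)
$R{\left(A \right)} = - 2 A$ ($R{\left(A \right)} = - (A + A) = - 2 A$)
$\left(R{\left(\left(-2\right) \left(-3\right) + I{\left(-5,2 \right)} \right)} - 3\right) \left(-11\right) - 8 = \left(- 2 \left(\left(-2\right) \left(-3\right) - \frac{1}{2}\right) - 3\right) \left(-11\right) - 8 = \left(- 2 \left(6 - \frac{1}{2}\right) - 3\right) \left(-11\right) - 8 = \left(\left(-2\right) \frac{11}{2} - 3\right) \left(-11\right) - 8 = \left(-11 - 3\right) \left(-11\right) - 8 = \left(-14\right) \left(-11\right) - 8 = 154 - 8 = 146$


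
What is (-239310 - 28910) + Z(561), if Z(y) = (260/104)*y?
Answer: -533635/2 ≈ -2.6682e+5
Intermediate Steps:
Z(y) = 5*y/2 (Z(y) = (260*(1/104))*y = 5*y/2)
(-239310 - 28910) + Z(561) = (-239310 - 28910) + (5/2)*561 = -268220 + 2805/2 = -533635/2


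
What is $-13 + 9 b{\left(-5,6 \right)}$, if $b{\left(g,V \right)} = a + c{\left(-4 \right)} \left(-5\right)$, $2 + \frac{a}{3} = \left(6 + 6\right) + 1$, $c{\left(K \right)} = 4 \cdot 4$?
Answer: $-436$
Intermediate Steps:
$c{\left(K \right)} = 16$
$a = 33$ ($a = -6 + 3 \left(\left(6 + 6\right) + 1\right) = -6 + 3 \left(12 + 1\right) = -6 + 3 \cdot 13 = -6 + 39 = 33$)
$b{\left(g,V \right)} = -47$ ($b{\left(g,V \right)} = 33 + 16 \left(-5\right) = 33 - 80 = -47$)
$-13 + 9 b{\left(-5,6 \right)} = -13 + 9 \left(-47\right) = -13 - 423 = -436$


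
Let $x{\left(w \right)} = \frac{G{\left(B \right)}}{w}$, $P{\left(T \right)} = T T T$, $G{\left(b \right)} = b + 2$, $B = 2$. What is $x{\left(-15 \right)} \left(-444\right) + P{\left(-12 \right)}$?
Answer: $- \frac{8048}{5} \approx -1609.6$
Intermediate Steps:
$G{\left(b \right)} = 2 + b$
$P{\left(T \right)} = T^{3}$ ($P{\left(T \right)} = T^{2} T = T^{3}$)
$x{\left(w \right)} = \frac{4}{w}$ ($x{\left(w \right)} = \frac{2 + 2}{w} = \frac{4}{w}$)
$x{\left(-15 \right)} \left(-444\right) + P{\left(-12 \right)} = \frac{4}{-15} \left(-444\right) + \left(-12\right)^{3} = 4 \left(- \frac{1}{15}\right) \left(-444\right) - 1728 = \left(- \frac{4}{15}\right) \left(-444\right) - 1728 = \frac{592}{5} - 1728 = - \frac{8048}{5}$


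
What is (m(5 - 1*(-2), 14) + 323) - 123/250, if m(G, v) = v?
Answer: 84127/250 ≈ 336.51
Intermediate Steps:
(m(5 - 1*(-2), 14) + 323) - 123/250 = (14 + 323) - 123/250 = 337 - 123*1/250 = 337 - 123/250 = 84127/250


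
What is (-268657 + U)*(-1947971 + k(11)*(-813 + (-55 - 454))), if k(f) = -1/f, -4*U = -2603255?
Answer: -32752910879093/44 ≈ -7.4438e+11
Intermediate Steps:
U = 2603255/4 (U = -¼*(-2603255) = 2603255/4 ≈ 6.5081e+5)
(-268657 + U)*(-1947971 + k(11)*(-813 + (-55 - 454))) = (-268657 + 2603255/4)*(-1947971 + (-1/11)*(-813 + (-55 - 454))) = 1528627*(-1947971 + (-1*1/11)*(-813 - 509))/4 = 1528627*(-1947971 - 1/11*(-1322))/4 = 1528627*(-1947971 + 1322/11)/4 = (1528627/4)*(-21426359/11) = -32752910879093/44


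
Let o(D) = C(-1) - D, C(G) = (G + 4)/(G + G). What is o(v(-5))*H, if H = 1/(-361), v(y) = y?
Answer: -7/722 ≈ -0.0096953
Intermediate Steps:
H = -1/361 ≈ -0.0027701
C(G) = (4 + G)/(2*G) (C(G) = (4 + G)/((2*G)) = (4 + G)*(1/(2*G)) = (4 + G)/(2*G))
o(D) = -3/2 - D (o(D) = (½)*(4 - 1)/(-1) - D = (½)*(-1)*3 - D = -3/2 - D)
o(v(-5))*H = (-3/2 - 1*(-5))*(-1/361) = (-3/2 + 5)*(-1/361) = (7/2)*(-1/361) = -7/722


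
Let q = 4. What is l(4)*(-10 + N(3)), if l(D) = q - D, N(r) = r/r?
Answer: 0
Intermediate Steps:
N(r) = 1
l(D) = 4 - D
l(4)*(-10 + N(3)) = (4 - 1*4)*(-10 + 1) = (4 - 4)*(-9) = 0*(-9) = 0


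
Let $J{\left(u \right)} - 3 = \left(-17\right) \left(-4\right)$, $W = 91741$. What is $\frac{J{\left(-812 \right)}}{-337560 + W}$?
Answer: $- \frac{71}{245819} \approx -0.00028883$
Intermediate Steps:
$J{\left(u \right)} = 71$ ($J{\left(u \right)} = 3 - -68 = 3 + 68 = 71$)
$\frac{J{\left(-812 \right)}}{-337560 + W} = \frac{71}{-337560 + 91741} = \frac{71}{-245819} = 71 \left(- \frac{1}{245819}\right) = - \frac{71}{245819}$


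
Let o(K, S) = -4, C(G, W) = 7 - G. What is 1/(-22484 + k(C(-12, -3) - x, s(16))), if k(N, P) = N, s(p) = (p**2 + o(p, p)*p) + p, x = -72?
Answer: -1/22393 ≈ -4.4657e-5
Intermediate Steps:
s(p) = p**2 - 3*p (s(p) = (p**2 - 4*p) + p = p**2 - 3*p)
1/(-22484 + k(C(-12, -3) - x, s(16))) = 1/(-22484 + ((7 - 1*(-12)) - 1*(-72))) = 1/(-22484 + ((7 + 12) + 72)) = 1/(-22484 + (19 + 72)) = 1/(-22484 + 91) = 1/(-22393) = -1/22393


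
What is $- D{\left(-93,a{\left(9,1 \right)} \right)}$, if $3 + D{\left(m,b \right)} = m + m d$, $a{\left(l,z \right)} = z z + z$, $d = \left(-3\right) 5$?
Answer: $-1299$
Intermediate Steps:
$d = -15$
$a{\left(l,z \right)} = z + z^{2}$ ($a{\left(l,z \right)} = z^{2} + z = z + z^{2}$)
$D{\left(m,b \right)} = -3 - 14 m$ ($D{\left(m,b \right)} = -3 + \left(m + m \left(-15\right)\right) = -3 + \left(m - 15 m\right) = -3 - 14 m$)
$- D{\left(-93,a{\left(9,1 \right)} \right)} = - (-3 - -1302) = - (-3 + 1302) = \left(-1\right) 1299 = -1299$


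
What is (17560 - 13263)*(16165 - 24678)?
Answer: -36580361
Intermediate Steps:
(17560 - 13263)*(16165 - 24678) = 4297*(-8513) = -36580361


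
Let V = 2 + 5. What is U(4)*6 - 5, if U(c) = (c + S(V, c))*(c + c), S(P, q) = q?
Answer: 379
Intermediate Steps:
V = 7
U(c) = 4*c² (U(c) = (c + c)*(c + c) = (2*c)*(2*c) = 4*c²)
U(4)*6 - 5 = (4*4²)*6 - 5 = (4*16)*6 - 5 = 64*6 - 5 = 384 - 5 = 379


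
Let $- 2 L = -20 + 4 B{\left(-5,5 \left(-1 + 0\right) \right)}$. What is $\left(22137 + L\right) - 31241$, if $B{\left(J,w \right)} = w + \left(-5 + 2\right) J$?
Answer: $-9114$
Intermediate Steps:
$B{\left(J,w \right)} = w - 3 J$
$L = -10$ ($L = - \frac{-20 + 4 \left(5 \left(-1 + 0\right) - -15\right)}{2} = - \frac{-20 + 4 \left(5 \left(-1\right) + 15\right)}{2} = - \frac{-20 + 4 \left(-5 + 15\right)}{2} = - \frac{-20 + 4 \cdot 10}{2} = - \frac{-20 + 40}{2} = \left(- \frac{1}{2}\right) 20 = -10$)
$\left(22137 + L\right) - 31241 = \left(22137 - 10\right) - 31241 = 22127 - 31241 = -9114$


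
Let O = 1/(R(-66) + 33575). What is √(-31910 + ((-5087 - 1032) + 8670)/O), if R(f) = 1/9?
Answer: √770563786/3 ≈ 9253.0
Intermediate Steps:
R(f) = ⅑
O = 9/302176 (O = 1/(⅑ + 33575) = 1/(302176/9) = 9/302176 ≈ 2.9784e-5)
√(-31910 + ((-5087 - 1032) + 8670)/O) = √(-31910 + ((-5087 - 1032) + 8670)/(9/302176)) = √(-31910 + (-6119 + 8670)*(302176/9)) = √(-31910 + 2551*(302176/9)) = √(-31910 + 770850976/9) = √(770563786/9) = √770563786/3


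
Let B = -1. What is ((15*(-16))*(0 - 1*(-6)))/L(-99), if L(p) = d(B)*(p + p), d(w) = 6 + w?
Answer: 16/11 ≈ 1.4545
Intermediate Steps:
L(p) = 10*p (L(p) = (6 - 1)*(p + p) = 5*(2*p) = 10*p)
((15*(-16))*(0 - 1*(-6)))/L(-99) = ((15*(-16))*(0 - 1*(-6)))/((10*(-99))) = -240*(0 + 6)/(-990) = -240*6*(-1/990) = -1440*(-1/990) = 16/11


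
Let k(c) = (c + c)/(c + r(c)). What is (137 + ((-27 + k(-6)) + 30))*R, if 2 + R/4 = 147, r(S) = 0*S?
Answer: 82360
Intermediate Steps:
r(S) = 0
R = 580 (R = -8 + 4*147 = -8 + 588 = 580)
k(c) = 2 (k(c) = (c + c)/(c + 0) = (2*c)/c = 2)
(137 + ((-27 + k(-6)) + 30))*R = (137 + ((-27 + 2) + 30))*580 = (137 + (-25 + 30))*580 = (137 + 5)*580 = 142*580 = 82360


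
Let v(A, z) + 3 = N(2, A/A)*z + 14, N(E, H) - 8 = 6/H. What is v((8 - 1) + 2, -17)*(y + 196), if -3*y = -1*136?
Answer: -164348/3 ≈ -54783.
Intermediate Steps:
N(E, H) = 8 + 6/H
y = 136/3 (y = -(-1)*136/3 = -⅓*(-136) = 136/3 ≈ 45.333)
v(A, z) = 11 + 14*z (v(A, z) = -3 + ((8 + 6/((A/A)))*z + 14) = -3 + ((8 + 6/1)*z + 14) = -3 + ((8 + 6*1)*z + 14) = -3 + ((8 + 6)*z + 14) = -3 + (14*z + 14) = -3 + (14 + 14*z) = 11 + 14*z)
v((8 - 1) + 2, -17)*(y + 196) = (11 + 14*(-17))*(136/3 + 196) = (11 - 238)*(724/3) = -227*724/3 = -164348/3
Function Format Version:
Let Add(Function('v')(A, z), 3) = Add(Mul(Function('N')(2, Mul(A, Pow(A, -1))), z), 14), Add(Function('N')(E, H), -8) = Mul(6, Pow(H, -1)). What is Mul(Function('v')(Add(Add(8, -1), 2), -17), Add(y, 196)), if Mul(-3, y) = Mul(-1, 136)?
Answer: Rational(-164348, 3) ≈ -54783.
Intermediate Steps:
Function('N')(E, H) = Add(8, Mul(6, Pow(H, -1)))
y = Rational(136, 3) (y = Mul(Rational(-1, 3), Mul(-1, 136)) = Mul(Rational(-1, 3), -136) = Rational(136, 3) ≈ 45.333)
Function('v')(A, z) = Add(11, Mul(14, z)) (Function('v')(A, z) = Add(-3, Add(Mul(Add(8, Mul(6, Pow(Mul(A, Pow(A, -1)), -1))), z), 14)) = Add(-3, Add(Mul(Add(8, Mul(6, Pow(1, -1))), z), 14)) = Add(-3, Add(Mul(Add(8, Mul(6, 1)), z), 14)) = Add(-3, Add(Mul(Add(8, 6), z), 14)) = Add(-3, Add(Mul(14, z), 14)) = Add(-3, Add(14, Mul(14, z))) = Add(11, Mul(14, z)))
Mul(Function('v')(Add(Add(8, -1), 2), -17), Add(y, 196)) = Mul(Add(11, Mul(14, -17)), Add(Rational(136, 3), 196)) = Mul(Add(11, -238), Rational(724, 3)) = Mul(-227, Rational(724, 3)) = Rational(-164348, 3)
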